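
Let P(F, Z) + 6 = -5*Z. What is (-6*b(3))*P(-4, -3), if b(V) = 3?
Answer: -162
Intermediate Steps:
P(F, Z) = -6 - 5*Z
(-6*b(3))*P(-4, -3) = (-6*3)*(-6 - 5*(-3)) = -18*(-6 + 15) = -18*9 = -162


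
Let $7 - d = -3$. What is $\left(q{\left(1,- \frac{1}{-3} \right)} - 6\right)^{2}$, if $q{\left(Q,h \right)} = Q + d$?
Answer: $25$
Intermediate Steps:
$d = 10$ ($d = 7 - -3 = 7 + 3 = 10$)
$q{\left(Q,h \right)} = 10 + Q$ ($q{\left(Q,h \right)} = Q + 10 = 10 + Q$)
$\left(q{\left(1,- \frac{1}{-3} \right)} - 6\right)^{2} = \left(\left(10 + 1\right) - 6\right)^{2} = \left(11 - 6\right)^{2} = 5^{2} = 25$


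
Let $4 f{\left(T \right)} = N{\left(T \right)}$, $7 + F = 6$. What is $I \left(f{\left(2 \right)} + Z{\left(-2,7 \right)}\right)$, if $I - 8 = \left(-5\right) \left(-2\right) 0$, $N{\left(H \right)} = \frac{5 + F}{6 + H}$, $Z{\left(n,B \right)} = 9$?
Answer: $73$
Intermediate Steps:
$F = -1$ ($F = -7 + 6 = -1$)
$N{\left(H \right)} = \frac{4}{6 + H}$ ($N{\left(H \right)} = \frac{5 - 1}{6 + H} = \frac{4}{6 + H}$)
$f{\left(T \right)} = \frac{1}{6 + T}$ ($f{\left(T \right)} = \frac{4 \frac{1}{6 + T}}{4} = \frac{1}{6 + T}$)
$I = 8$ ($I = 8 + \left(-5\right) \left(-2\right) 0 = 8 + 10 \cdot 0 = 8 + 0 = 8$)
$I \left(f{\left(2 \right)} + Z{\left(-2,7 \right)}\right) = 8 \left(\frac{1}{6 + 2} + 9\right) = 8 \left(\frac{1}{8} + 9\right) = 8 \cdot \frac{73}{8} = 73$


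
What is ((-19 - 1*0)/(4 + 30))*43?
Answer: -817/34 ≈ -24.029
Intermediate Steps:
((-19 - 1*0)/(4 + 30))*43 = ((-19 + 0)/34)*43 = ((1/34)*(-19))*43 = -19/34*43 = -817/34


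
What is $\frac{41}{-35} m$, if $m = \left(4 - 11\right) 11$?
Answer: $\frac{451}{5} \approx 90.2$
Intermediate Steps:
$m = -77$ ($m = \left(-7\right) 11 = -77$)
$\frac{41}{-35} m = \frac{41}{-35} \left(-77\right) = 41 \left(- \frac{1}{35}\right) \left(-77\right) = \left(- \frac{41}{35}\right) \left(-77\right) = \frac{451}{5}$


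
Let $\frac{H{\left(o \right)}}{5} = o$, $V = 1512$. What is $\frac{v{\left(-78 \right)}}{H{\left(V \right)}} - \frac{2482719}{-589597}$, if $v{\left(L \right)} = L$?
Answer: $\frac{3120561179}{742892220} \approx 4.2006$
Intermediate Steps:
$H{\left(o \right)} = 5 o$
$\frac{v{\left(-78 \right)}}{H{\left(V \right)}} - \frac{2482719}{-589597} = - \frac{78}{5 \cdot 1512} - \frac{2482719}{-589597} = - \frac{78}{7560} - - \frac{2482719}{589597} = \left(-78\right) \frac{1}{7560} + \frac{2482719}{589597} = - \frac{13}{1260} + \frac{2482719}{589597} = \frac{3120561179}{742892220}$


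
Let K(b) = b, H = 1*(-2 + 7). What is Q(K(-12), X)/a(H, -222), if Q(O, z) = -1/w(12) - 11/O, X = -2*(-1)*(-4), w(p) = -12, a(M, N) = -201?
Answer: -1/201 ≈ -0.0049751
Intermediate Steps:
H = 5 (H = 1*5 = 5)
X = -8 (X = 2*(-4) = -8)
Q(O, z) = 1/12 - 11/O (Q(O, z) = -1/(-12) - 11/O = -1*(-1/12) - 11/O = 1/12 - 11/O)
Q(K(-12), X)/a(H, -222) = ((1/12)*(-132 - 12)/(-12))/(-201) = ((1/12)*(-1/12)*(-144))*(-1/201) = 1*(-1/201) = -1/201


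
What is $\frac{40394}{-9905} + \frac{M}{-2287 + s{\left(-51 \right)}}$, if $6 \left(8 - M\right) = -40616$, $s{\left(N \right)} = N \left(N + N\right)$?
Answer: $- \frac{30371414}{17323845} \approx -1.7532$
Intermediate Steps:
$s{\left(N \right)} = 2 N^{2}$ ($s{\left(N \right)} = N 2 N = 2 N^{2}$)
$M = \frac{20332}{3}$ ($M = 8 - - \frac{20308}{3} = 8 + \frac{20308}{3} = \frac{20332}{3} \approx 6777.3$)
$\frac{40394}{-9905} + \frac{M}{-2287 + s{\left(-51 \right)}} = \frac{40394}{-9905} + \frac{20332}{3 \left(-2287 + 2 \left(-51\right)^{2}\right)} = 40394 \left(- \frac{1}{9905}\right) + \frac{20332}{3 \left(-2287 + 2 \cdot 2601\right)} = - \frac{40394}{9905} + \frac{20332}{3 \left(-2287 + 5202\right)} = - \frac{40394}{9905} + \frac{20332}{3 \cdot 2915} = - \frac{40394}{9905} + \frac{20332}{3} \cdot \frac{1}{2915} = - \frac{40394}{9905} + \frac{20332}{8745} = - \frac{30371414}{17323845}$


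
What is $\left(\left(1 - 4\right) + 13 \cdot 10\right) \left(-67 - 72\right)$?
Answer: $-17653$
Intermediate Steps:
$\left(\left(1 - 4\right) + 13 \cdot 10\right) \left(-67 - 72\right) = \left(\left(1 - 4\right) + 130\right) \left(-139\right) = \left(-3 + 130\right) \left(-139\right) = 127 \left(-139\right) = -17653$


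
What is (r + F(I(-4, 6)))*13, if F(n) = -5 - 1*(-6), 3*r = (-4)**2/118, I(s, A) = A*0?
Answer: 2405/177 ≈ 13.588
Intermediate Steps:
I(s, A) = 0
r = 8/177 (r = ((-4)**2/118)/3 = (16*(1/118))/3 = (1/3)*(8/59) = 8/177 ≈ 0.045198)
F(n) = 1 (F(n) = -5 + 6 = 1)
(r + F(I(-4, 6)))*13 = (8/177 + 1)*13 = (185/177)*13 = 2405/177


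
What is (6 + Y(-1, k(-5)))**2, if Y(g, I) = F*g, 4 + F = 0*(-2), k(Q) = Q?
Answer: 100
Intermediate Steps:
F = -4 (F = -4 + 0*(-2) = -4 + 0 = -4)
Y(g, I) = -4*g
(6 + Y(-1, k(-5)))**2 = (6 - 4*(-1))**2 = (6 + 4)**2 = 10**2 = 100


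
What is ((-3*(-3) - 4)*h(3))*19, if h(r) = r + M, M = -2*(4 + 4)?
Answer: -1235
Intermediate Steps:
M = -16 (M = -2*8 = -16)
h(r) = -16 + r (h(r) = r - 16 = -16 + r)
((-3*(-3) - 4)*h(3))*19 = ((-3*(-3) - 4)*(-16 + 3))*19 = ((9 - 4)*(-13))*19 = (5*(-13))*19 = -65*19 = -1235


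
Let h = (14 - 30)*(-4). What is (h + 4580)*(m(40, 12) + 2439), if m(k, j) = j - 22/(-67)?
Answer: 762725916/67 ≈ 1.1384e+7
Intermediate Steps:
m(k, j) = 22/67 + j (m(k, j) = j - 22*(-1/67) = j + 22/67 = 22/67 + j)
h = 64 (h = -16*(-4) = 64)
(h + 4580)*(m(40, 12) + 2439) = (64 + 4580)*((22/67 + 12) + 2439) = 4644*(826/67 + 2439) = 4644*(164239/67) = 762725916/67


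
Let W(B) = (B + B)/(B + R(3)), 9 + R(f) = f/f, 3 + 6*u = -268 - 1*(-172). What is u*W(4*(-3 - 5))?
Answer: -132/5 ≈ -26.400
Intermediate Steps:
u = -33/2 (u = -½ + (-268 - 1*(-172))/6 = -½ + (-268 + 172)/6 = -½ + (⅙)*(-96) = -½ - 16 = -33/2 ≈ -16.500)
R(f) = -8 (R(f) = -9 + f/f = -9 + 1 = -8)
W(B) = 2*B/(-8 + B) (W(B) = (B + B)/(B - 8) = (2*B)/(-8 + B) = 2*B/(-8 + B))
u*W(4*(-3 - 5)) = -33*4*(-3 - 5)/(-8 + 4*(-3 - 5)) = -33*4*(-8)/(-8 + 4*(-8)) = -33*(-32)/(-8 - 32) = -33*(-32)/(-40) = -33*(-32)*(-1)/40 = -33/2*8/5 = -132/5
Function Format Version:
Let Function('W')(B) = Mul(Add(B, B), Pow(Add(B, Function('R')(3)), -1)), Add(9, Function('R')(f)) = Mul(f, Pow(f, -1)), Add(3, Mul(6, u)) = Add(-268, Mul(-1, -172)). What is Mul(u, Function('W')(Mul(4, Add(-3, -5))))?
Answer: Rational(-132, 5) ≈ -26.400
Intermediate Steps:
u = Rational(-33, 2) (u = Add(Rational(-1, 2), Mul(Rational(1, 6), Add(-268, Mul(-1, -172)))) = Add(Rational(-1, 2), Mul(Rational(1, 6), Add(-268, 172))) = Add(Rational(-1, 2), Mul(Rational(1, 6), -96)) = Add(Rational(-1, 2), -16) = Rational(-33, 2) ≈ -16.500)
Function('R')(f) = -8 (Function('R')(f) = Add(-9, Mul(f, Pow(f, -1))) = Add(-9, 1) = -8)
Function('W')(B) = Mul(2, B, Pow(Add(-8, B), -1)) (Function('W')(B) = Mul(Add(B, B), Pow(Add(B, -8), -1)) = Mul(Mul(2, B), Pow(Add(-8, B), -1)) = Mul(2, B, Pow(Add(-8, B), -1)))
Mul(u, Function('W')(Mul(4, Add(-3, -5)))) = Mul(Rational(-33, 2), Mul(2, Mul(4, Add(-3, -5)), Pow(Add(-8, Mul(4, Add(-3, -5))), -1))) = Mul(Rational(-33, 2), Mul(2, Mul(4, -8), Pow(Add(-8, Mul(4, -8)), -1))) = Mul(Rational(-33, 2), Mul(2, -32, Pow(Add(-8, -32), -1))) = Mul(Rational(-33, 2), Mul(2, -32, Pow(-40, -1))) = Mul(Rational(-33, 2), Mul(2, -32, Rational(-1, 40))) = Mul(Rational(-33, 2), Rational(8, 5)) = Rational(-132, 5)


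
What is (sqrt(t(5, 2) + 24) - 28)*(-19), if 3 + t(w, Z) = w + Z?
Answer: 532 - 38*sqrt(7) ≈ 431.46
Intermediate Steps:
t(w, Z) = -3 + Z + w (t(w, Z) = -3 + (w + Z) = -3 + (Z + w) = -3 + Z + w)
(sqrt(t(5, 2) + 24) - 28)*(-19) = (sqrt((-3 + 2 + 5) + 24) - 28)*(-19) = (sqrt(4 + 24) - 28)*(-19) = (sqrt(28) - 28)*(-19) = (2*sqrt(7) - 28)*(-19) = (-28 + 2*sqrt(7))*(-19) = 532 - 38*sqrt(7)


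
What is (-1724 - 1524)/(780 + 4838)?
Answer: -1624/2809 ≈ -0.57814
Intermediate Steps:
(-1724 - 1524)/(780 + 4838) = -3248/5618 = -3248*1/5618 = -1624/2809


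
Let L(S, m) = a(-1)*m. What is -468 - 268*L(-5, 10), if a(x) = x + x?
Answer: 4892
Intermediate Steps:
a(x) = 2*x
L(S, m) = -2*m (L(S, m) = (2*(-1))*m = -2*m)
-468 - 268*L(-5, 10) = -468 - (-536)*10 = -468 - 268*(-20) = -468 + 5360 = 4892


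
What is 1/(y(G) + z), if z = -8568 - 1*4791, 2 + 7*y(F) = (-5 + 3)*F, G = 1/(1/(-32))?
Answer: -7/93451 ≈ -7.4906e-5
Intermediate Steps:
G = -32 (G = 1/(-1/32) = -32)
y(F) = -2/7 - 2*F/7 (y(F) = -2/7 + ((-5 + 3)*F)/7 = -2/7 + (-2*F)/7 = -2/7 - 2*F/7)
z = -13359 (z = -8568 - 4791 = -13359)
1/(y(G) + z) = 1/((-2/7 - 2/7*(-32)) - 13359) = 1/((-2/7 + 64/7) - 13359) = 1/(62/7 - 13359) = 1/(-93451/7) = -7/93451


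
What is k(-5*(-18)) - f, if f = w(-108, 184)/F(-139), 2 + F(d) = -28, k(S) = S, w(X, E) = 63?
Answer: 921/10 ≈ 92.100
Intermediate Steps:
F(d) = -30 (F(d) = -2 - 28 = -30)
f = -21/10 (f = 63/(-30) = 63*(-1/30) = -21/10 ≈ -2.1000)
k(-5*(-18)) - f = -5*(-18) - 1*(-21/10) = 90 + 21/10 = 921/10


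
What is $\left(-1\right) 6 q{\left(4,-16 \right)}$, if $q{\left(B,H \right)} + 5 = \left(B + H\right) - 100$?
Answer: $702$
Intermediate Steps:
$q{\left(B,H \right)} = -105 + B + H$ ($q{\left(B,H \right)} = -5 - \left(100 - B - H\right) = -5 + \left(-100 + B + H\right) = -105 + B + H$)
$\left(-1\right) 6 q{\left(4,-16 \right)} = \left(-1\right) 6 \left(-105 + 4 - 16\right) = \left(-6\right) \left(-117\right) = 702$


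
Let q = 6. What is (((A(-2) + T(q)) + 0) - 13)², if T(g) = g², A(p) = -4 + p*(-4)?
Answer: 729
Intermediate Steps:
A(p) = -4 - 4*p
(((A(-2) + T(q)) + 0) - 13)² = ((((-4 - 4*(-2)) + 6²) + 0) - 13)² = ((((-4 + 8) + 36) + 0) - 13)² = (((4 + 36) + 0) - 13)² = ((40 + 0) - 13)² = (40 - 13)² = 27² = 729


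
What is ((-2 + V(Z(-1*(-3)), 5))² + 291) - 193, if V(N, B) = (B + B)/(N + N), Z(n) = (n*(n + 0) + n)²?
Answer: 2112217/20736 ≈ 101.86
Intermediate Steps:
Z(n) = (n + n²)² (Z(n) = (n*n + n)² = (n² + n)² = (n + n²)²)
V(N, B) = B/N (V(N, B) = (2*B)/((2*N)) = (2*B)*(1/(2*N)) = B/N)
((-2 + V(Z(-1*(-3)), 5))² + 291) - 193 = ((-2 + 5/(((-1*(-3))²*(1 - 1*(-3))²)))² + 291) - 193 = ((-2 + 5/((3²*(1 + 3)²)))² + 291) - 193 = ((-2 + 5/((9*4²)))² + 291) - 193 = ((-2 + 5/((9*16)))² + 291) - 193 = ((-2 + 5/144)² + 291) - 193 = ((-283/144)² + 291) - 193 = (80089/20736 + 291) - 193 = 6114265/20736 - 193 = 2112217/20736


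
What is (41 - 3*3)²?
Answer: 1024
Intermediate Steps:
(41 - 3*3)² = (41 - 9)² = 32² = 1024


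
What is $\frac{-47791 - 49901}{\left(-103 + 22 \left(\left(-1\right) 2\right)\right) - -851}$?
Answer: $- \frac{24423}{176} \approx -138.77$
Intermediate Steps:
$\frac{-47791 - 49901}{\left(-103 + 22 \left(\left(-1\right) 2\right)\right) - -851} = - \frac{97692}{\left(-103 + 22 \left(-2\right)\right) + \left(-6235 + 7086\right)} = - \frac{97692}{\left(-103 - 44\right) + 851} = - \frac{97692}{-147 + 851} = - \frac{97692}{704} = \left(-97692\right) \frac{1}{704} = - \frac{24423}{176}$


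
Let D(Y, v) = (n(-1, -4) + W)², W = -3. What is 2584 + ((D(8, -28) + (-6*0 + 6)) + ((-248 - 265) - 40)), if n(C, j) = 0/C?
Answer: 2046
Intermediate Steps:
n(C, j) = 0
D(Y, v) = 9 (D(Y, v) = (0 - 3)² = (-3)² = 9)
2584 + ((D(8, -28) + (-6*0 + 6)) + ((-248 - 265) - 40)) = 2584 + ((9 + (-6*0 + 6)) + ((-248 - 265) - 40)) = 2584 + ((9 + (0 + 6)) + (-513 - 40)) = 2584 + ((9 + 6) - 553) = 2584 + (15 - 553) = 2584 - 538 = 2046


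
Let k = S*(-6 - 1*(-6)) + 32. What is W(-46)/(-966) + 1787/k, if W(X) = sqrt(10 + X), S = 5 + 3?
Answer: 1787/32 - I/161 ≈ 55.844 - 0.0062112*I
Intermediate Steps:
S = 8
k = 32 (k = 8*(-6 - 1*(-6)) + 32 = 8*(-6 + 6) + 32 = 8*0 + 32 = 0 + 32 = 32)
W(-46)/(-966) + 1787/k = sqrt(10 - 46)/(-966) + 1787/32 = sqrt(-36)*(-1/966) + 1787*(1/32) = (6*I)*(-1/966) + 1787/32 = -I/161 + 1787/32 = 1787/32 - I/161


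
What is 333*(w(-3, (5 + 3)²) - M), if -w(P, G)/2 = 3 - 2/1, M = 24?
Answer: -8658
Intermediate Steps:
w(P, G) = -2 (w(P, G) = -2*(3 - 2/1) = -2*(3 - 2*1) = -2*(3 - 2) = -2*1 = -2)
333*(w(-3, (5 + 3)²) - M) = 333*(-2 - 1*24) = 333*(-2 - 24) = 333*(-26) = -8658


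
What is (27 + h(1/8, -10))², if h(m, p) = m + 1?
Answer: 50625/64 ≈ 791.02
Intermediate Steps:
h(m, p) = 1 + m
(27 + h(1/8, -10))² = (27 + (1 + 1/8))² = (27 + (1 + ⅛))² = (27 + 9/8)² = (225/8)² = 50625/64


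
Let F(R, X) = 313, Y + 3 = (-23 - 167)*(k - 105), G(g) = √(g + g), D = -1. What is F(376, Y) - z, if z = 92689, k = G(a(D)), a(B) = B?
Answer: -92376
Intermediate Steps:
G(g) = √2*√g (G(g) = √(2*g) = √2*√g)
k = I*√2 (k = √2*√(-1) = √2*I = I*√2 ≈ 1.4142*I)
Y = 19947 - 190*I*√2 (Y = -3 + (-23 - 167)*(I*√2 - 105) = -3 - 190*(-105 + I*√2) = -3 + (19950 - 190*I*√2) = 19947 - 190*I*√2 ≈ 19947.0 - 268.7*I)
F(376, Y) - z = 313 - 1*92689 = 313 - 92689 = -92376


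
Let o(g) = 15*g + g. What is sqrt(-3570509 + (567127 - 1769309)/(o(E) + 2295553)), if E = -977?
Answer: I*sqrt(1310617223967331)/19159 ≈ 1889.6*I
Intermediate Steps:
o(g) = 16*g
sqrt(-3570509 + (567127 - 1769309)/(o(E) + 2295553)) = sqrt(-3570509 + (567127 - 1769309)/(16*(-977) + 2295553)) = sqrt(-3570509 - 1202182/(-15632 + 2295553)) = sqrt(-3570509 - 1202182/2279921) = sqrt(-8140479651971/2279921) = I*sqrt(1310617223967331)/19159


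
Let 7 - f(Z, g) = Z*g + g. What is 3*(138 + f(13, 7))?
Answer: 141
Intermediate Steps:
f(Z, g) = 7 - g - Z*g (f(Z, g) = 7 - (Z*g + g) = 7 - (g + Z*g) = 7 + (-g - Z*g) = 7 - g - Z*g)
3*(138 + f(13, 7)) = 3*(138 + (7 - 1*7 - 1*13*7)) = 3*(138 + (7 - 7 - 91)) = 3*(138 - 91) = 3*47 = 141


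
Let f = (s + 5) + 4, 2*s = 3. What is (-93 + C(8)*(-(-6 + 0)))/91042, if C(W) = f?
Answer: -15/45521 ≈ -0.00032952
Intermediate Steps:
s = 3/2 (s = (½)*3 = 3/2 ≈ 1.5000)
f = 21/2 (f = (3/2 + 5) + 4 = 13/2 + 4 = 21/2 ≈ 10.500)
C(W) = 21/2
(-93 + C(8)*(-(-6 + 0)))/91042 = (-93 + 21*(-(-6 + 0))/2)/91042 = (-93 + 21*(-1*(-6))/2)*(1/91042) = (-93 + (21/2)*6)*(1/91042) = (-93 + 63)*(1/91042) = -30*1/91042 = -15/45521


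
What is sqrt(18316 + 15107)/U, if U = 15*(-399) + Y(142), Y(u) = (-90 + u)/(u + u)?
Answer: -71*sqrt(33423)/424922 ≈ -0.030547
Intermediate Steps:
Y(u) = (-90 + u)/(2*u) (Y(u) = (-90 + u)/((2*u)) = (-90 + u)*(1/(2*u)) = (-90 + u)/(2*u))
U = -424922/71 (U = 15*(-399) + (1/2)*(-90 + 142)/142 = -5985 + (1/2)*(1/142)*52 = -5985 + 13/71 = -424922/71 ≈ -5984.8)
sqrt(18316 + 15107)/U = sqrt(18316 + 15107)/(-424922/71) = sqrt(33423)*(-71/424922) = -71*sqrt(33423)/424922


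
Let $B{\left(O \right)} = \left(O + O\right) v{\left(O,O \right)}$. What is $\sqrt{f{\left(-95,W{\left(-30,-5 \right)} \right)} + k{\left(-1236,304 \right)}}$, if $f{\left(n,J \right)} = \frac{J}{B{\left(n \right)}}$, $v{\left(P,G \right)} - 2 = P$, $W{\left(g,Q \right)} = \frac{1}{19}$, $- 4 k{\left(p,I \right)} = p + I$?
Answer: $\frac{\sqrt{72749334630}}{17670} \approx 15.264$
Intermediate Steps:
$k{\left(p,I \right)} = - \frac{I}{4} - \frac{p}{4}$ ($k{\left(p,I \right)} = - \frac{p + I}{4} = - \frac{I + p}{4} = - \frac{I}{4} - \frac{p}{4}$)
$W{\left(g,Q \right)} = \frac{1}{19}$
$v{\left(P,G \right)} = 2 + P$
$B{\left(O \right)} = 2 O \left(2 + O\right)$ ($B{\left(O \right)} = \left(O + O\right) \left(2 + O\right) = 2 O \left(2 + O\right)$)
$f{\left(n,J \right)} = \frac{J}{2 n \left(2 + n\right)}$
$\sqrt{f{\left(-95,W{\left(-30,-5 \right)} \right)} + k{\left(-1236,304 \right)}} = \sqrt{\frac{1}{2} \cdot \frac{1}{19} \frac{1}{-95} \frac{1}{2 - 95} - -233} = \sqrt{\frac{1}{2} \cdot \frac{1}{19} \left(- \frac{1}{95}\right) \frac{1}{-93} + \left(-76 + 309\right)} = \sqrt{\frac{1}{2} \cdot \frac{1}{19} \left(- \frac{1}{95}\right) \left(- \frac{1}{93}\right) + 233} = \sqrt{\frac{1}{335730} + 233} = \sqrt{\frac{78225091}{335730}} = \frac{\sqrt{72749334630}}{17670}$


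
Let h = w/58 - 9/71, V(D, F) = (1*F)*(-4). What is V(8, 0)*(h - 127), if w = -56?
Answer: 0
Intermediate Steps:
V(D, F) = -4*F (V(D, F) = F*(-4) = -4*F)
h = -2249/2059 (h = -56/58 - 9/71 = -56*1/58 - 9*1/71 = -28/29 - 9/71 = -2249/2059 ≈ -1.0923)
V(8, 0)*(h - 127) = (-4*0)*(-2249/2059 - 127) = 0*(-263742/2059) = 0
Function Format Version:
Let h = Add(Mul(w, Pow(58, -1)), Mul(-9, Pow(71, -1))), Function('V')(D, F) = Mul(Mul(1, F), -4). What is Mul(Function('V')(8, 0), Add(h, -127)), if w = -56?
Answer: 0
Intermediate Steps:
Function('V')(D, F) = Mul(-4, F) (Function('V')(D, F) = Mul(F, -4) = Mul(-4, F))
h = Rational(-2249, 2059) (h = Add(Mul(-56, Pow(58, -1)), Mul(-9, Pow(71, -1))) = Add(Mul(-56, Rational(1, 58)), Mul(-9, Rational(1, 71))) = Add(Rational(-28, 29), Rational(-9, 71)) = Rational(-2249, 2059) ≈ -1.0923)
Mul(Function('V')(8, 0), Add(h, -127)) = Mul(Mul(-4, 0), Add(Rational(-2249, 2059), -127)) = Mul(0, Rational(-263742, 2059)) = 0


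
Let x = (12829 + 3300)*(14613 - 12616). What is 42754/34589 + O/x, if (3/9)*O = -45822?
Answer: 1372334982728/1114098304057 ≈ 1.2318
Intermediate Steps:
O = -137466 (O = 3*(-45822) = -137466)
x = 32209613 (x = 16129*1997 = 32209613)
42754/34589 + O/x = 42754/34589 - 137466/32209613 = 1372334982728/1114098304057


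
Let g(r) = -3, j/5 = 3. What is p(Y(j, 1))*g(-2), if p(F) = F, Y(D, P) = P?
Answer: -3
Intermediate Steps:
j = 15 (j = 5*3 = 15)
p(Y(j, 1))*g(-2) = 1*(-3) = -3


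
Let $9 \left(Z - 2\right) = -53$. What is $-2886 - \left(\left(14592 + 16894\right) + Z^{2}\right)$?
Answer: $- \frac{2785357}{81} \approx -34387.0$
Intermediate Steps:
$Z = - \frac{35}{9}$ ($Z = 2 + \frac{1}{9} \left(-53\right) = 2 - \frac{53}{9} = - \frac{35}{9} \approx -3.8889$)
$-2886 - \left(\left(14592 + 16894\right) + Z^{2}\right) = -2886 - \left(\left(14592 + 16894\right) + \left(- \frac{35}{9}\right)^{2}\right) = -2886 - \left(31486 + \frac{1225}{81}\right) = -2886 - \frac{2551591}{81} = - \frac{2785357}{81}$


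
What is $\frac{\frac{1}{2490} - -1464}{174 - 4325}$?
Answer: $- \frac{3645361}{10335990} \approx -0.35269$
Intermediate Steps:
$\frac{\frac{1}{2490} - -1464}{174 - 4325} = \frac{\frac{1}{2490} + 1464}{-4151} = \frac{3645361}{2490} \left(- \frac{1}{4151}\right) = - \frac{3645361}{10335990}$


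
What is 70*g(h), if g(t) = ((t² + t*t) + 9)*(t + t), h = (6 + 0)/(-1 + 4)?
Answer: 4760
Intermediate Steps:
h = 2 (h = 6/3 = 6*(⅓) = 2)
g(t) = 2*t*(9 + 2*t²) (g(t) = ((t² + t²) + 9)*(2*t) = (2*t² + 9)*(2*t) = (9 + 2*t²)*(2*t) = 2*t*(9 + 2*t²))
70*g(h) = 70*(4*2³ + 18*2) = 70*(4*8 + 36) = 70*(32 + 36) = 70*68 = 4760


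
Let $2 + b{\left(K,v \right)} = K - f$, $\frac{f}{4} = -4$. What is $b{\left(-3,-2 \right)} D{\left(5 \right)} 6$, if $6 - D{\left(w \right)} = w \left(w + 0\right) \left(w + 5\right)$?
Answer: $-16104$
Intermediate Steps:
$f = -16$ ($f = 4 \left(-4\right) = -16$)
$b{\left(K,v \right)} = 14 + K$ ($b{\left(K,v \right)} = -2 + \left(K - -16\right) = -2 + \left(K + 16\right) = -2 + \left(16 + K\right) = 14 + K$)
$D{\left(w \right)} = 6 - w^{2} \left(5 + w\right)$ ($D{\left(w \right)} = 6 - w \left(w + 0\right) \left(w + 5\right) = 6 - w w \left(5 + w\right) = 6 - w^{2} \left(5 + w\right)$)
$b{\left(-3,-2 \right)} D{\left(5 \right)} 6 = \left(14 - 3\right) \left(6 - 5^{3} - 5 \cdot 5^{2}\right) 6 = 11 \left(6 - 125 - 125\right) 6 = 11 \left(-244\right) 6 = \left(-2684\right) 6 = -16104$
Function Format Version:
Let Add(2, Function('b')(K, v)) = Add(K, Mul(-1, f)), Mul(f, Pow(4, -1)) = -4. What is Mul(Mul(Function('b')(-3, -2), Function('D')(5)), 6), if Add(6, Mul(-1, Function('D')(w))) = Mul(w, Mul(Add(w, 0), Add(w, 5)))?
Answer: -16104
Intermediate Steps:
f = -16 (f = Mul(4, -4) = -16)
Function('b')(K, v) = Add(14, K) (Function('b')(K, v) = Add(-2, Add(K, Mul(-1, -16))) = Add(-2, Add(K, 16)) = Add(-2, Add(16, K)) = Add(14, K))
Function('D')(w) = Add(6, Mul(-1, Pow(w, 2), Add(5, w))) (Function('D')(w) = Add(6, Mul(-1, Mul(w, Mul(Add(w, 0), Add(w, 5))))) = Add(6, Mul(-1, Mul(w, Mul(w, Add(5, w))))) = Add(6, Mul(-1, Mul(Pow(w, 2), Add(5, w)))) = Add(6, Mul(-1, Pow(w, 2), Add(5, w))))
Mul(Mul(Function('b')(-3, -2), Function('D')(5)), 6) = Mul(Mul(Add(14, -3), Add(6, Mul(-1, Pow(5, 3)), Mul(-5, Pow(5, 2)))), 6) = Mul(Mul(11, Add(6, Mul(-1, 125), Mul(-5, 25))), 6) = Mul(Mul(11, Add(6, -125, -125)), 6) = Mul(Mul(11, -244), 6) = Mul(-2684, 6) = -16104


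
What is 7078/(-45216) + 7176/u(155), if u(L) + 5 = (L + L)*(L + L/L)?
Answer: -8893337/1093209840 ≈ -0.0081351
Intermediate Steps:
u(L) = -5 + 2*L*(1 + L) (u(L) = -5 + (L + L)*(L + L/L) = -5 + (2*L)*(L + 1) = -5 + (2*L)*(1 + L) = -5 + 2*L*(1 + L))
7078/(-45216) + 7176/u(155) = 7078/(-45216) + 7176/(-5 + 2*155 + 2*155**2) = 7078*(-1/45216) + 7176/(-5 + 310 + 2*24025) = -3539/22608 + 7176/(-5 + 310 + 48050) = -3539/22608 + 7176/48355 = -8893337/1093209840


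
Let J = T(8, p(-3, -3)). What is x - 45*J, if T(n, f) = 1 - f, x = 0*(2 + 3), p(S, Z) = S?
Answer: -180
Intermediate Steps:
x = 0 (x = 0*5 = 0)
J = 4 (J = 1 - 1*(-3) = 1 + 3 = 4)
x - 45*J = 0 - 45*4 = 0 - 180 = -180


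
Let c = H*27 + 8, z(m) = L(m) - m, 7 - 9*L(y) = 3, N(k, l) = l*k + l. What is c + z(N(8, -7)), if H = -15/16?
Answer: 6643/144 ≈ 46.132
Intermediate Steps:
N(k, l) = l + k*l (N(k, l) = k*l + l = l + k*l)
L(y) = 4/9 (L(y) = 7/9 - ⅑*3 = 7/9 - ⅓ = 4/9)
z(m) = 4/9 - m
H = -15/16 (H = -15*1/16 = -15/16 ≈ -0.93750)
c = -277/16 (c = -15/16*27 + 8 = -405/16 + 8 = -277/16 ≈ -17.313)
c + z(N(8, -7)) = -277/16 + (4/9 - (-7)*(1 + 8)) = -277/16 + (4/9 - (-7)*9) = -277/16 + (4/9 - 1*(-63)) = -277/16 + (4/9 + 63) = -277/16 + 571/9 = 6643/144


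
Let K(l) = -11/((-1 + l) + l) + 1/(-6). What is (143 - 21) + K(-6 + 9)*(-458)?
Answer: 18089/15 ≈ 1205.9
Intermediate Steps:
K(l) = -⅙ - 11/(-1 + 2*l) (K(l) = -11/(-1 + 2*l) + 1*(-⅙) = -11/(-1 + 2*l) - ⅙ = -⅙ - 11/(-1 + 2*l))
(143 - 21) + K(-6 + 9)*(-458) = (143 - 21) + ((-65 - 2*(-6 + 9))/(6*(-1 + 2*(-6 + 9))))*(-458) = 122 + ((-65 - 2*3)/(6*(-1 + 2*3)))*(-458) = 122 + ((-65 - 6)/(6*(-1 + 6)))*(-458) = 122 + ((⅙)*(-71)/5)*(-458) = 122 + ((⅙)*(⅕)*(-71))*(-458) = 122 - 71/30*(-458) = 122 + 16259/15 = 18089/15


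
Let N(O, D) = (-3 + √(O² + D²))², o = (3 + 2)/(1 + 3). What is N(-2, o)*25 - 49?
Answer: 5041/16 - 75*√89/2 ≈ -38.712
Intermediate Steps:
o = 5/4 ≈ 1.2500
N(O, D) = (-3 + √(D² + O²))²
N(-2, o)*25 - 49 = (-3 + √((5/4)² + (-2)²))²*25 - 49 = (-3 + √(25/16 + 4))²*25 - 49 = (-3 + √(89/16))²*25 - 49 = (-3 + √89/4)²*25 - 49 = 25*(-3 + √89/4)² - 49 = -49 + 25*(-3 + √89/4)²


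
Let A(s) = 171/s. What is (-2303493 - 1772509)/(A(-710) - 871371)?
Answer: 2893961420/618673581 ≈ 4.6777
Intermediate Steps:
(-2303493 - 1772509)/(A(-710) - 871371) = (-2303493 - 1772509)/(171/(-710) - 871371) = -4076002/(171*(-1/710) - 871371) = -4076002/(-171/710 - 871371) = -4076002/(-618673581/710) = -4076002*(-710/618673581) = 2893961420/618673581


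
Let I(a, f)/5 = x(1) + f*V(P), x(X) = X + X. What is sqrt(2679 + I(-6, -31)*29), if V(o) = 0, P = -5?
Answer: sqrt(2969) ≈ 54.489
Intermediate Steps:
x(X) = 2*X
I(a, f) = 10 (I(a, f) = 5*(2*1 + f*0) = 5*(2 + 0) = 5*2 = 10)
sqrt(2679 + I(-6, -31)*29) = sqrt(2679 + 10*29) = sqrt(2679 + 290) = sqrt(2969)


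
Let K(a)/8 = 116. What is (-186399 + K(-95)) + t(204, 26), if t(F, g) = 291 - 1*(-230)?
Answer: -184950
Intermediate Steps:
t(F, g) = 521 (t(F, g) = 291 + 230 = 521)
K(a) = 928 (K(a) = 8*116 = 928)
(-186399 + K(-95)) + t(204, 26) = (-186399 + 928) + 521 = -185471 + 521 = -184950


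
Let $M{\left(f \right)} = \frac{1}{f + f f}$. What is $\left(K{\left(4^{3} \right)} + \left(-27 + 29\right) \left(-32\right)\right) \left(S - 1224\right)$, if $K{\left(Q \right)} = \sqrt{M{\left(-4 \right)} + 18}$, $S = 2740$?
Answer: $-97024 + \frac{758 \sqrt{651}}{3} \approx -90577.0$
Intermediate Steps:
$M{\left(f \right)} = \frac{1}{f + f^{2}}$
$K{\left(Q \right)} = \frac{\sqrt{651}}{6}$ ($K{\left(Q \right)} = \sqrt{\frac{1}{\left(-4\right) \left(1 - 4\right)} + 18} = \sqrt{- \frac{1}{4 \left(-3\right)} + 18} = \sqrt{\left(- \frac{1}{4}\right) \left(- \frac{1}{3}\right) + 18} = \sqrt{\frac{1}{12} + 18} = \sqrt{\frac{217}{12}} = \frac{\sqrt{651}}{6}$)
$\left(K{\left(4^{3} \right)} + \left(-27 + 29\right) \left(-32\right)\right) \left(S - 1224\right) = \left(\frac{\sqrt{651}}{6} + \left(-27 + 29\right) \left(-32\right)\right) \left(2740 - 1224\right) = \left(\frac{\sqrt{651}}{6} + 2 \left(-32\right)\right) 1516 = \left(\frac{\sqrt{651}}{6} - 64\right) 1516 = \left(-64 + \frac{\sqrt{651}}{6}\right) 1516 = -97024 + \frac{758 \sqrt{651}}{3}$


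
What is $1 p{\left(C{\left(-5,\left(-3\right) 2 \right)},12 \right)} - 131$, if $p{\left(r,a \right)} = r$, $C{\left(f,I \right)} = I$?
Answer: $-137$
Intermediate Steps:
$1 p{\left(C{\left(-5,\left(-3\right) 2 \right)},12 \right)} - 131 = 1 \left(\left(-3\right) 2\right) - 131 = 1 \left(-6\right) - 131 = -6 - 131 = -137$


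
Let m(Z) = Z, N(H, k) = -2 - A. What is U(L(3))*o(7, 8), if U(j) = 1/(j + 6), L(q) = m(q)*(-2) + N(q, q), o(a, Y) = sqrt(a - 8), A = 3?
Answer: -I/5 ≈ -0.2*I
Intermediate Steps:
N(H, k) = -5 (N(H, k) = -2 - 1*3 = -2 - 3 = -5)
o(a, Y) = sqrt(-8 + a)
L(q) = -5 - 2*q (L(q) = q*(-2) - 5 = -2*q - 5 = -5 - 2*q)
U(j) = 1/(6 + j)
U(L(3))*o(7, 8) = sqrt(-8 + 7)/(6 + (-5 - 2*3)) = sqrt(-1)/(6 + (-5 - 6)) = I/(6 - 11) = I/(-5) = -I/5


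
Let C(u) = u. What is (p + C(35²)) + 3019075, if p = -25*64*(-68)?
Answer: 3129100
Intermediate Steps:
p = 108800 (p = -1600*(-68) = 108800)
(p + C(35²)) + 3019075 = (108800 + 35²) + 3019075 = (108800 + 1225) + 3019075 = 110025 + 3019075 = 3129100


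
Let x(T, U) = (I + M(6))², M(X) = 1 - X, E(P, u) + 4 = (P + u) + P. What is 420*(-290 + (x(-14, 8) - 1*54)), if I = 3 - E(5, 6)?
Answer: -62160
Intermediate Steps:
E(P, u) = -4 + u + 2*P (E(P, u) = -4 + ((P + u) + P) = -4 + (u + 2*P) = -4 + u + 2*P)
I = -9 (I = 3 - (-4 + 6 + 2*5) = 3 - (-4 + 6 + 10) = 3 - 1*12 = 3 - 12 = -9)
x(T, U) = 196 (x(T, U) = (-9 + (1 - 1*6))² = (-9 + (1 - 6))² = (-9 - 5)² = (-14)² = 196)
420*(-290 + (x(-14, 8) - 1*54)) = 420*(-290 + (196 - 1*54)) = 420*(-290 + (196 - 54)) = 420*(-290 + 142) = 420*(-148) = -62160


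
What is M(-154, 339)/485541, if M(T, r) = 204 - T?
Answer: 358/485541 ≈ 0.00073732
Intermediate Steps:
M(-154, 339)/485541 = (204 - 1*(-154))/485541 = (204 + 154)*(1/485541) = 358*(1/485541) = 358/485541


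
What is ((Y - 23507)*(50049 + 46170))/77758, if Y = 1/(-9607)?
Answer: -10864652576625/373510553 ≈ -29088.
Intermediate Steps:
Y = -1/9607 ≈ -0.00010409
((Y - 23507)*(50049 + 46170))/77758 = ((-1/9607 - 23507)*(50049 + 46170))/77758 = -225831750/9607*96219*(1/77758) = -21729305153250/9607*1/77758 = -10864652576625/373510553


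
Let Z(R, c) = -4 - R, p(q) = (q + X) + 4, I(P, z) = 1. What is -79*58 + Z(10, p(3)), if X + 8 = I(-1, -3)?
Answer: -4596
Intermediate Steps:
X = -7 (X = -8 + 1 = -7)
p(q) = -3 + q (p(q) = (q - 7) + 4 = (-7 + q) + 4 = -3 + q)
-79*58 + Z(10, p(3)) = -79*58 + (-4 - 1*10) = -4582 + (-4 - 10) = -4582 - 14 = -4596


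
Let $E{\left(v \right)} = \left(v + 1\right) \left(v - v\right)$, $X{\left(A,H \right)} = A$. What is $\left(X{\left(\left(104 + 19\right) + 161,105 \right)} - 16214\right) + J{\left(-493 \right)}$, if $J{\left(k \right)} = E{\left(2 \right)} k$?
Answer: $-15930$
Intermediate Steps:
$E{\left(v \right)} = 0$ ($E{\left(v \right)} = \left(1 + v\right) 0 = 0$)
$J{\left(k \right)} = 0$ ($J{\left(k \right)} = 0 k = 0$)
$\left(X{\left(\left(104 + 19\right) + 161,105 \right)} - 16214\right) + J{\left(-493 \right)} = \left(\left(\left(104 + 19\right) + 161\right) - 16214\right) + 0 = \left(\left(123 + 161\right) - 16214\right) + 0 = \left(284 - 16214\right) + 0 = -15930 + 0 = -15930$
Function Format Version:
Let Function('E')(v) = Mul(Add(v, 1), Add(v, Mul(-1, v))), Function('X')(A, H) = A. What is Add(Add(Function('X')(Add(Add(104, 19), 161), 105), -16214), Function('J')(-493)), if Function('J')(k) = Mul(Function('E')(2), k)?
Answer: -15930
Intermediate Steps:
Function('E')(v) = 0 (Function('E')(v) = Mul(Add(1, v), 0) = 0)
Function('J')(k) = 0 (Function('J')(k) = Mul(0, k) = 0)
Add(Add(Function('X')(Add(Add(104, 19), 161), 105), -16214), Function('J')(-493)) = Add(Add(Add(Add(104, 19), 161), -16214), 0) = Add(Add(Add(123, 161), -16214), 0) = Add(Add(284, -16214), 0) = Add(-15930, 0) = -15930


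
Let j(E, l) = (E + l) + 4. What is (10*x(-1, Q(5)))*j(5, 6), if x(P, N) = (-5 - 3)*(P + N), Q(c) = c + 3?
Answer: -8400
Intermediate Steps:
j(E, l) = 4 + E + l
Q(c) = 3 + c
x(P, N) = -8*N - 8*P (x(P, N) = -8*(N + P) = -8*N - 8*P)
(10*x(-1, Q(5)))*j(5, 6) = (10*(-8*(3 + 5) - 8*(-1)))*(4 + 5 + 6) = (10*(-8*8 + 8))*15 = (10*(-64 + 8))*15 = (10*(-56))*15 = -560*15 = -8400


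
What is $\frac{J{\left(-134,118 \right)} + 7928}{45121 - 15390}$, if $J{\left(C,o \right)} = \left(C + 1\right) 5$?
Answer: $\frac{7263}{29731} \approx 0.24429$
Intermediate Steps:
$J{\left(C,o \right)} = 5 + 5 C$ ($J{\left(C,o \right)} = \left(1 + C\right) 5 = 5 + 5 C$)
$\frac{J{\left(-134,118 \right)} + 7928}{45121 - 15390} = \frac{\left(5 + 5 \left(-134\right)\right) + 7928}{45121 - 15390} = \frac{\left(5 - 670\right) + 7928}{29731} = \left(-665 + 7928\right) \frac{1}{29731} = 7263 \cdot \frac{1}{29731} = \frac{7263}{29731}$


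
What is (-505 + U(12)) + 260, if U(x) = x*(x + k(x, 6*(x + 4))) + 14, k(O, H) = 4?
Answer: -39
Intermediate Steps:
U(x) = 14 + x*(4 + x) (U(x) = x*(x + 4) + 14 = x*(4 + x) + 14 = 14 + x*(4 + x))
(-505 + U(12)) + 260 = (-505 + (14 + 12² + 4*12)) + 260 = (-505 + (14 + 144 + 48)) + 260 = (-505 + 206) + 260 = -299 + 260 = -39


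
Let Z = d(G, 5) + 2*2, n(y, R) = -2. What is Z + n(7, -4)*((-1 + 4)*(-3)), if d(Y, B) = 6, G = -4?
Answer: 28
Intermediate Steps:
Z = 10 (Z = 6 + 2*2 = 6 + 4 = 10)
Z + n(7, -4)*((-1 + 4)*(-3)) = 10 - 2*(-1 + 4)*(-3) = 10 - 6*(-3) = 10 - 2*(-9) = 10 + 18 = 28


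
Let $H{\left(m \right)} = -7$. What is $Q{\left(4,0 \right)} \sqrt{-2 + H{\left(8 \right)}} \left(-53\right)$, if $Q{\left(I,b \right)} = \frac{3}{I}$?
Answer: $- \frac{477 i}{4} \approx - 119.25 i$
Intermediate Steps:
$Q{\left(4,0 \right)} \sqrt{-2 + H{\left(8 \right)}} \left(-53\right) = \frac{3}{4} \sqrt{-2 - 7} \left(-53\right) = 3 \cdot \frac{1}{4} \sqrt{-9} \left(-53\right) = \frac{3 \cdot 3 i}{4} \left(-53\right) = \frac{9 i}{4} \left(-53\right) = - \frac{477 i}{4}$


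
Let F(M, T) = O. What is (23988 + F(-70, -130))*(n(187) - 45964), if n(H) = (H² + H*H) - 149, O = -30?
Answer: 570799350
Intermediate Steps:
n(H) = -149 + 2*H² (n(H) = (H² + H²) - 149 = 2*H² - 149 = -149 + 2*H²)
F(M, T) = -30
(23988 + F(-70, -130))*(n(187) - 45964) = (23988 - 30)*((-149 + 2*187²) - 45964) = 23958*((-149 + 2*34969) - 45964) = 23958*((-149 + 69938) - 45964) = 23958*(69789 - 45964) = 23958*23825 = 570799350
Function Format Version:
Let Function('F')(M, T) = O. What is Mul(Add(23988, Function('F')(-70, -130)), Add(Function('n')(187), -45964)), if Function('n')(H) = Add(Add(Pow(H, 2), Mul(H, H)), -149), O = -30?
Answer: 570799350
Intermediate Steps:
Function('n')(H) = Add(-149, Mul(2, Pow(H, 2))) (Function('n')(H) = Add(Add(Pow(H, 2), Pow(H, 2)), -149) = Add(Mul(2, Pow(H, 2)), -149) = Add(-149, Mul(2, Pow(H, 2))))
Function('F')(M, T) = -30
Mul(Add(23988, Function('F')(-70, -130)), Add(Function('n')(187), -45964)) = Mul(Add(23988, -30), Add(Add(-149, Mul(2, Pow(187, 2))), -45964)) = Mul(23958, Add(Add(-149, Mul(2, 34969)), -45964)) = Mul(23958, Add(Add(-149, 69938), -45964)) = Mul(23958, Add(69789, -45964)) = Mul(23958, 23825) = 570799350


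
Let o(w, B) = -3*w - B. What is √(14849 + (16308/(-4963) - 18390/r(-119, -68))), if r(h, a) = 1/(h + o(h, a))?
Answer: I*√138243417766783/4963 ≈ 2369.1*I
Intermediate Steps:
o(w, B) = -B - 3*w
r(h, a) = 1/(-a - 2*h) (r(h, a) = 1/(h + (-a - 3*h)) = 1/(-a - 2*h))
√(14849 + (16308/(-4963) - 18390/r(-119, -68))) = √(14849 + (16308/(-4963) - 18390/(1/(-1*(-68) - 2*(-119))))) = √(14849 + (16308*(-1/4963) - 18390/(1/(68 + 238)))) = √(14849 + (-16308/4963 - 18390/(1/306))) = √(14849 + (-16308/4963 - 18390/1/306)) = √(14849 + (-16308/4963 - 18390*306)) = √(14849 + (-16308/4963 - 5627340)) = √(14849 - 27928504728/4963) = √(-27854809141/4963) = I*√138243417766783/4963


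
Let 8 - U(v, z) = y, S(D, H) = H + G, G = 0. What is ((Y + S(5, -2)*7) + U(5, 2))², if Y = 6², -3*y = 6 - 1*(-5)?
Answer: 10201/9 ≈ 1133.4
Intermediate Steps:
S(D, H) = H (S(D, H) = H + 0 = H)
y = -11/3 (y = -(6 - 1*(-5))/3 = -(6 + 5)/3 = -⅓*11 = -11/3 ≈ -3.6667)
U(v, z) = 35/3 (U(v, z) = 8 - 1*(-11/3) = 8 + 11/3 = 35/3)
Y = 36
((Y + S(5, -2)*7) + U(5, 2))² = ((36 - 2*7) + 35/3)² = ((36 - 14) + 35/3)² = (22 + 35/3)² = (101/3)² = 10201/9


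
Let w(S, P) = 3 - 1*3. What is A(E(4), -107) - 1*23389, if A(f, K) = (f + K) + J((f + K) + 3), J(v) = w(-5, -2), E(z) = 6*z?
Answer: -23472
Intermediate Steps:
w(S, P) = 0 (w(S, P) = 3 - 3 = 0)
J(v) = 0
A(f, K) = K + f (A(f, K) = (f + K) + 0 = (K + f) + 0 = K + f)
A(E(4), -107) - 1*23389 = (-107 + 6*4) - 1*23389 = (-107 + 24) - 23389 = -83 - 23389 = -23472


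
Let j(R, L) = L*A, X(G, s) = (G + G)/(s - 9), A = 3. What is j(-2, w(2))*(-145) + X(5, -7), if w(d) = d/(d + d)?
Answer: -1745/8 ≈ -218.13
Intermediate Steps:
X(G, s) = 2*G/(-9 + s) (X(G, s) = (2*G)/(-9 + s) = 2*G/(-9 + s))
w(d) = 1/2 (w(d) = d/((2*d)) = d*(1/(2*d)) = 1/2)
j(R, L) = 3*L (j(R, L) = L*3 = 3*L)
j(-2, w(2))*(-145) + X(5, -7) = (3*(1/2))*(-145) + 2*5/(-9 - 7) = (3/2)*(-145) + 2*5/(-16) = -435/2 + 2*5*(-1/16) = -435/2 - 5/8 = -1745/8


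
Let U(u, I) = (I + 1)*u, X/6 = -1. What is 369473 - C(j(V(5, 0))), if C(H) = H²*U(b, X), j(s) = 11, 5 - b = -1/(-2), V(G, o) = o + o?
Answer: 744391/2 ≈ 3.7220e+5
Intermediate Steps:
X = -6 (X = 6*(-1) = -6)
V(G, o) = 2*o
b = 9/2 (b = 5 - (-1)/(-2) = 5 - (-1)*(-1)/2 = 5 - 1*½ = 5 - ½ = 9/2 ≈ 4.5000)
U(u, I) = u*(1 + I) (U(u, I) = (1 + I)*u = u*(1 + I))
C(H) = -45*H²/2 (C(H) = H²*(9*(1 - 6)/2) = H²*((9/2)*(-5)) = H²*(-45/2) = -45*H²/2)
369473 - C(j(V(5, 0))) = 369473 - (-45)*11²/2 = 369473 - (-45)*121/2 = 369473 - 1*(-5445/2) = 369473 + 5445/2 = 744391/2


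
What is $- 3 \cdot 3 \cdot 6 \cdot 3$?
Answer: $-162$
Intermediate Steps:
$- 3 \cdot 3 \cdot 6 \cdot 3 = \left(-3\right) 18 \cdot 3 = \left(-54\right) 3 = -162$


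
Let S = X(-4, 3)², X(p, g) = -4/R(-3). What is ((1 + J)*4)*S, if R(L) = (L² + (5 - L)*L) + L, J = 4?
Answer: 80/81 ≈ 0.98765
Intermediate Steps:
R(L) = L + L² + L*(5 - L) (R(L) = (L² + L*(5 - L)) + L = L + L² + L*(5 - L))
X(p, g) = 2/9 (X(p, g) = -4/(6*(-3)) = -4/(-18) = -4*(-1/18) = 2/9)
S = 4/81 (S = (2/9)² = 4/81 ≈ 0.049383)
((1 + J)*4)*S = ((1 + 4)*4)*(4/81) = (5*4)*(4/81) = 20*(4/81) = 80/81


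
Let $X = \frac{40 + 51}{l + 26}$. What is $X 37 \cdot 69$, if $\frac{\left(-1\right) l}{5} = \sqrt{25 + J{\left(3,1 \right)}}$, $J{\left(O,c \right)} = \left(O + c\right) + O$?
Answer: $- \frac{3020199}{62} - \frac{1161615 \sqrt{2}}{31} \approx -1.0171 \cdot 10^{5}$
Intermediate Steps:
$J{\left(O,c \right)} = c + 2 O$
$l = - 20 \sqrt{2}$ ($l = - 5 \sqrt{25 + \left(1 + 2 \cdot 3\right)} = - 5 \sqrt{25 + \left(1 + 6\right)} = - 5 \sqrt{25 + 7} = - 5 \sqrt{32} = - 5 \cdot 4 \sqrt{2} = - 20 \sqrt{2} \approx -28.284$)
$X = \frac{91}{26 - 20 \sqrt{2}}$ ($X = \frac{40 + 51}{- 20 \sqrt{2} + 26} = \frac{91}{26 - 20 \sqrt{2}} \approx -39.838$)
$X 37 \cdot 69 = \left(- \frac{1183}{62} - \frac{455 \sqrt{2}}{31}\right) 37 \cdot 69 = \left(- \frac{43771}{62} - \frac{16835 \sqrt{2}}{31}\right) 69 = - \frac{3020199}{62} - \frac{1161615 \sqrt{2}}{31}$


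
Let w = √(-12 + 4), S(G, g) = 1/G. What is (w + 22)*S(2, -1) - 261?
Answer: -250 + I*√2 ≈ -250.0 + 1.4142*I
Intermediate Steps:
w = 2*I*√2 (w = √(-8) = 2*I*√2 ≈ 2.8284*I)
(w + 22)*S(2, -1) - 261 = (2*I*√2 + 22)/2 - 261 = (22 + 2*I*√2)*(½) - 1*261 = (11 + I*√2) - 261 = -250 + I*√2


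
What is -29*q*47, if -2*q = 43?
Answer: 58609/2 ≈ 29305.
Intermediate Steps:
q = -43/2 (q = -½*43 = -43/2 ≈ -21.500)
-29*q*47 = -29*(-43/2)*47 = (1247/2)*47 = 58609/2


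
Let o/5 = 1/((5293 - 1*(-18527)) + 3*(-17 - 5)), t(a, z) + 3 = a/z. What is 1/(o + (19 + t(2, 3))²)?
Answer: 71262/19795015 ≈ 0.0036000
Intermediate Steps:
t(a, z) = -3 + a/z
o = 5/23754 (o = 5/((5293 - 1*(-18527)) + 3*(-17 - 5)) = 5/((5293 + 18527) + 3*(-22)) = 5/(23820 - 66) = 5/23754 ≈ 0.00021049)
1/(o + (19 + t(2, 3))²) = 1/(5/23754 + (19 + (-3 + 2/3))²) = 1/(5/23754 + (19 + (-3 + 2*(⅓)))²) = 1/(5/23754 + (19 + (-3 + ⅔))²) = 1/(5/23754 + (19 - 7/3)²) = 1/(5/23754 + (50/3)²) = 1/(5/23754 + 2500/9) = 1/(19795015/71262) = 71262/19795015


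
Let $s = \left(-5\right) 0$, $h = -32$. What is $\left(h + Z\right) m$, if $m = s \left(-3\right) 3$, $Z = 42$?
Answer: $0$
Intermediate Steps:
$s = 0$
$m = 0$ ($m = 0 \left(-3\right) 3 = 0 \cdot 3 = 0$)
$\left(h + Z\right) m = \left(-32 + 42\right) 0 = 10 \cdot 0 = 0$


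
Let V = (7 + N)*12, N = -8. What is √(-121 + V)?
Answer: I*√133 ≈ 11.533*I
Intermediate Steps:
V = -12 (V = (7 - 8)*12 = -1*12 = -12)
√(-121 + V) = √(-121 - 12) = √(-133) = I*√133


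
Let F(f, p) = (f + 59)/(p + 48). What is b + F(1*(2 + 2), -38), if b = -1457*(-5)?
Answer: 72913/10 ≈ 7291.3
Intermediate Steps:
b = 7285
F(f, p) = (59 + f)/(48 + p)
b + F(1*(2 + 2), -38) = 7285 + (59 + 1*(2 + 2))/(48 - 38) = 7285 + (59 + 1*4)/10 = 7285 + (59 + 4)/10 = 7285 + (⅒)*63 = 7285 + 63/10 = 72913/10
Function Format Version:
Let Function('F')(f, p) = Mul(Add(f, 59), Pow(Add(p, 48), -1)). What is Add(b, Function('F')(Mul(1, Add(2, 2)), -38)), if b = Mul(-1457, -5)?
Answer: Rational(72913, 10) ≈ 7291.3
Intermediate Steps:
b = 7285
Function('F')(f, p) = Mul(Pow(Add(48, p), -1), Add(59, f)) (Function('F')(f, p) = Mul(Add(59, f), Pow(Add(48, p), -1)) = Mul(Pow(Add(48, p), -1), Add(59, f)))
Add(b, Function('F')(Mul(1, Add(2, 2)), -38)) = Add(7285, Mul(Pow(Add(48, -38), -1), Add(59, Mul(1, Add(2, 2))))) = Add(7285, Mul(Pow(10, -1), Add(59, Mul(1, 4)))) = Add(7285, Mul(Rational(1, 10), Add(59, 4))) = Add(7285, Mul(Rational(1, 10), 63)) = Add(7285, Rational(63, 10)) = Rational(72913, 10)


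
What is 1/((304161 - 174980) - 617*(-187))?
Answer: 1/244560 ≈ 4.0890e-6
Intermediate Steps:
1/((304161 - 174980) - 617*(-187)) = 1/(129181 + 115379) = 1/244560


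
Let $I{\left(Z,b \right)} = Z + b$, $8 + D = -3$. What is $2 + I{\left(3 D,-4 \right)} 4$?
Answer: $-146$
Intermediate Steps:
$D = -11$ ($D = -8 - 3 = -11$)
$2 + I{\left(3 D,-4 \right)} 4 = 2 + \left(3 \left(-11\right) - 4\right) 4 = 2 + \left(-33 - 4\right) 4 = 2 - 148 = -146$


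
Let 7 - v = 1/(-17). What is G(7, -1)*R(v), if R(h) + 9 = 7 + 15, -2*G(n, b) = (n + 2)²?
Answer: -1053/2 ≈ -526.50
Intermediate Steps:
v = 120/17 (v = 7 - 1/(-17) = 7 - (-1)/17 = 7 - 1*(-1/17) = 7 + 1/17 = 120/17 ≈ 7.0588)
G(n, b) = -(2 + n)²/2 (G(n, b) = -(n + 2)²/2 = -(2 + n)²/2)
R(h) = 13 (R(h) = -9 + (7 + 15) = -9 + 22 = 13)
G(7, -1)*R(v) = -(2 + 7)²/2*13 = -½*9²*13 = -½*81*13 = -81/2*13 = -1053/2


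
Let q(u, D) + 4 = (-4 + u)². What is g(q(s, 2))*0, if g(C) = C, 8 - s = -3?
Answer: 0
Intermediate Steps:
s = 11 (s = 8 - 1*(-3) = 8 + 3 = 11)
q(u, D) = -4 + (-4 + u)²
g(q(s, 2))*0 = (-4 + (-4 + 11)²)*0 = (-4 + 7²)*0 = (-4 + 49)*0 = 45*0 = 0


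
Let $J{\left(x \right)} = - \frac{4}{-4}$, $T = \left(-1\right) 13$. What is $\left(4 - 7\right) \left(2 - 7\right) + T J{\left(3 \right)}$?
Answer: $2$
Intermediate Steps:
$T = -13$
$J{\left(x \right)} = 1$ ($J{\left(x \right)} = \left(-4\right) \left(- \frac{1}{4}\right) = 1$)
$\left(4 - 7\right) \left(2 - 7\right) + T J{\left(3 \right)} = \left(4 - 7\right) \left(2 - 7\right) - 13 = \left(-3\right) \left(-5\right) - 13 = 15 - 13 = 2$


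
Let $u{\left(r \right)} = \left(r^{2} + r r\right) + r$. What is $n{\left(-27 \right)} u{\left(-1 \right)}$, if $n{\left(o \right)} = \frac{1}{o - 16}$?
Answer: $- \frac{1}{43} \approx -0.023256$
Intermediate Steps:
$u{\left(r \right)} = r + 2 r^{2}$ ($u{\left(r \right)} = \left(r^{2} + r^{2}\right) + r = 2 r^{2} + r = r + 2 r^{2}$)
$n{\left(o \right)} = \frac{1}{-16 + o}$
$n{\left(-27 \right)} u{\left(-1 \right)} = \frac{\left(-1\right) \left(1 + 2 \left(-1\right)\right)}{-16 - 27} = \frac{\left(-1\right) \left(1 - 2\right)}{-43} = - \frac{\left(-1\right) \left(-1\right)}{43} = \left(- \frac{1}{43}\right) 1 = - \frac{1}{43}$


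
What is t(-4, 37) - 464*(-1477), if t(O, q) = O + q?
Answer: 685361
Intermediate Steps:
t(-4, 37) - 464*(-1477) = (-4 + 37) - 464*(-1477) = 33 + 685328 = 685361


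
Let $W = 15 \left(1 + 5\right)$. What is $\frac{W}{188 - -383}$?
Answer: $\frac{90}{571} \approx 0.15762$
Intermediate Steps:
$W = 90$ ($W = 15 \cdot 6 = 90$)
$\frac{W}{188 - -383} = \frac{90}{188 - -383} = \frac{90}{188 + 383} = \frac{90}{571}$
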